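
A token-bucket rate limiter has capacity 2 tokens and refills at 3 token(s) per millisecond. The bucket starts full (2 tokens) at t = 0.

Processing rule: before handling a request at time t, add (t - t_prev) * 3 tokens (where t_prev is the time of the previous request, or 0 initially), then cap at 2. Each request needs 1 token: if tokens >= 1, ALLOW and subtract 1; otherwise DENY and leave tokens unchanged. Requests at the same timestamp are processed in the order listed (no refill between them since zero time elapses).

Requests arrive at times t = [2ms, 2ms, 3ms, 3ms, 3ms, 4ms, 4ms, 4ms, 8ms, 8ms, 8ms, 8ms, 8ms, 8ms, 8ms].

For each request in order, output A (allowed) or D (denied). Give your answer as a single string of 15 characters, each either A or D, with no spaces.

Answer: AAAADAADAADDDDD

Derivation:
Simulating step by step:
  req#1 t=2ms: ALLOW
  req#2 t=2ms: ALLOW
  req#3 t=3ms: ALLOW
  req#4 t=3ms: ALLOW
  req#5 t=3ms: DENY
  req#6 t=4ms: ALLOW
  req#7 t=4ms: ALLOW
  req#8 t=4ms: DENY
  req#9 t=8ms: ALLOW
  req#10 t=8ms: ALLOW
  req#11 t=8ms: DENY
  req#12 t=8ms: DENY
  req#13 t=8ms: DENY
  req#14 t=8ms: DENY
  req#15 t=8ms: DENY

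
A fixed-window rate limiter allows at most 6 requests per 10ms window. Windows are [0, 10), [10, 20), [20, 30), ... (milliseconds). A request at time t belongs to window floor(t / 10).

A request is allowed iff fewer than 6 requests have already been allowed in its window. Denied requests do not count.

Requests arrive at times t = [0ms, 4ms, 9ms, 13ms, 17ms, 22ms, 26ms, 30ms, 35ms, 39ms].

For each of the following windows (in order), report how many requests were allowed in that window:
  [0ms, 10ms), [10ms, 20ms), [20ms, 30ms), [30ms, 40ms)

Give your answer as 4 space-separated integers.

Answer: 3 2 2 3

Derivation:
Processing requests:
  req#1 t=0ms (window 0): ALLOW
  req#2 t=4ms (window 0): ALLOW
  req#3 t=9ms (window 0): ALLOW
  req#4 t=13ms (window 1): ALLOW
  req#5 t=17ms (window 1): ALLOW
  req#6 t=22ms (window 2): ALLOW
  req#7 t=26ms (window 2): ALLOW
  req#8 t=30ms (window 3): ALLOW
  req#9 t=35ms (window 3): ALLOW
  req#10 t=39ms (window 3): ALLOW

Allowed counts by window: 3 2 2 3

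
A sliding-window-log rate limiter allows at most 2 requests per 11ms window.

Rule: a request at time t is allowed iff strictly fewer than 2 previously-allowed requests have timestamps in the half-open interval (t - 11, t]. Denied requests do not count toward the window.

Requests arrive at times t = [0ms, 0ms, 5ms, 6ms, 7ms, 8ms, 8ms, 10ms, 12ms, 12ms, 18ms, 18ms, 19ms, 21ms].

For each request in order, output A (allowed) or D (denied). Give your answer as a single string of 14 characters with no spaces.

Answer: AADDDDDDAADDDD

Derivation:
Tracking allowed requests in the window:
  req#1 t=0ms: ALLOW
  req#2 t=0ms: ALLOW
  req#3 t=5ms: DENY
  req#4 t=6ms: DENY
  req#5 t=7ms: DENY
  req#6 t=8ms: DENY
  req#7 t=8ms: DENY
  req#8 t=10ms: DENY
  req#9 t=12ms: ALLOW
  req#10 t=12ms: ALLOW
  req#11 t=18ms: DENY
  req#12 t=18ms: DENY
  req#13 t=19ms: DENY
  req#14 t=21ms: DENY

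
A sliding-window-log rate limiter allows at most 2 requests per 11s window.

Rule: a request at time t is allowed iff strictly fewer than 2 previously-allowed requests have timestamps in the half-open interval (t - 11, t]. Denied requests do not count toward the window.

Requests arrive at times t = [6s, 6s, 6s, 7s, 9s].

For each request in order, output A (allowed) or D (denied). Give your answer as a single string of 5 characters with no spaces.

Tracking allowed requests in the window:
  req#1 t=6s: ALLOW
  req#2 t=6s: ALLOW
  req#3 t=6s: DENY
  req#4 t=7s: DENY
  req#5 t=9s: DENY

Answer: AADDD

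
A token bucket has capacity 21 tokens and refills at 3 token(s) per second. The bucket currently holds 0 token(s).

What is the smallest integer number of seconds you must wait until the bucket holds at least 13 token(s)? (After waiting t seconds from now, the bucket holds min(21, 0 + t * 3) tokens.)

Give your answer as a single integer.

Answer: 5

Derivation:
Need 0 + t * 3 >= 13, so t >= 13/3.
Smallest integer t = ceil(13/3) = 5.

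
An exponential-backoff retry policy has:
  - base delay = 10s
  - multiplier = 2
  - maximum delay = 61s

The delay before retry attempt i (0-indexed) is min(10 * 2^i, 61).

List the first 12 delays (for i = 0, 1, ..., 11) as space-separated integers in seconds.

Answer: 10 20 40 61 61 61 61 61 61 61 61 61

Derivation:
Computing each delay:
  i=0: min(10*2^0, 61) = 10
  i=1: min(10*2^1, 61) = 20
  i=2: min(10*2^2, 61) = 40
  i=3: min(10*2^3, 61) = 61
  i=4: min(10*2^4, 61) = 61
  i=5: min(10*2^5, 61) = 61
  i=6: min(10*2^6, 61) = 61
  i=7: min(10*2^7, 61) = 61
  i=8: min(10*2^8, 61) = 61
  i=9: min(10*2^9, 61) = 61
  i=10: min(10*2^10, 61) = 61
  i=11: min(10*2^11, 61) = 61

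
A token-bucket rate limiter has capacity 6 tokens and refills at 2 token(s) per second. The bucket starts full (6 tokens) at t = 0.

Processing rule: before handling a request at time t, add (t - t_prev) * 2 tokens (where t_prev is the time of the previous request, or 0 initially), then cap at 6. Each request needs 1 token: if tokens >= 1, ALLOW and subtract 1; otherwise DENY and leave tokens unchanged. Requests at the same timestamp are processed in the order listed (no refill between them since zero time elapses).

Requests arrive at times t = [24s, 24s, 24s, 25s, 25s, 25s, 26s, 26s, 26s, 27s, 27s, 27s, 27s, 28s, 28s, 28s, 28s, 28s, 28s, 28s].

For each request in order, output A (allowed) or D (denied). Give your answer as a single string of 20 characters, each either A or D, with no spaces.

Simulating step by step:
  req#1 t=24s: ALLOW
  req#2 t=24s: ALLOW
  req#3 t=24s: ALLOW
  req#4 t=25s: ALLOW
  req#5 t=25s: ALLOW
  req#6 t=25s: ALLOW
  req#7 t=26s: ALLOW
  req#8 t=26s: ALLOW
  req#9 t=26s: ALLOW
  req#10 t=27s: ALLOW
  req#11 t=27s: ALLOW
  req#12 t=27s: ALLOW
  req#13 t=27s: DENY
  req#14 t=28s: ALLOW
  req#15 t=28s: ALLOW
  req#16 t=28s: DENY
  req#17 t=28s: DENY
  req#18 t=28s: DENY
  req#19 t=28s: DENY
  req#20 t=28s: DENY

Answer: AAAAAAAAAAAADAADDDDD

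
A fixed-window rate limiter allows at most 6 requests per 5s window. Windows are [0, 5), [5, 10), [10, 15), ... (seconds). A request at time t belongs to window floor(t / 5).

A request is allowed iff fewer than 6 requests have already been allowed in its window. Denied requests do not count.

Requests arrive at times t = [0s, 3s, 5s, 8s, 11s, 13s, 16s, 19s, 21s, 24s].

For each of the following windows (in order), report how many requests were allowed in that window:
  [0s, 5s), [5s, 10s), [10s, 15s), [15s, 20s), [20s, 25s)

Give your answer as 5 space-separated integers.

Processing requests:
  req#1 t=0s (window 0): ALLOW
  req#2 t=3s (window 0): ALLOW
  req#3 t=5s (window 1): ALLOW
  req#4 t=8s (window 1): ALLOW
  req#5 t=11s (window 2): ALLOW
  req#6 t=13s (window 2): ALLOW
  req#7 t=16s (window 3): ALLOW
  req#8 t=19s (window 3): ALLOW
  req#9 t=21s (window 4): ALLOW
  req#10 t=24s (window 4): ALLOW

Allowed counts by window: 2 2 2 2 2

Answer: 2 2 2 2 2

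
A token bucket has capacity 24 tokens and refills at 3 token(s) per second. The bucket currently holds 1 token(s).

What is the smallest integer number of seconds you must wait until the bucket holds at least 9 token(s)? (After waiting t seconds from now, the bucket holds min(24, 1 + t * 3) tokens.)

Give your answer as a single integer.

Need 1 + t * 3 >= 9, so t >= 8/3.
Smallest integer t = ceil(8/3) = 3.

Answer: 3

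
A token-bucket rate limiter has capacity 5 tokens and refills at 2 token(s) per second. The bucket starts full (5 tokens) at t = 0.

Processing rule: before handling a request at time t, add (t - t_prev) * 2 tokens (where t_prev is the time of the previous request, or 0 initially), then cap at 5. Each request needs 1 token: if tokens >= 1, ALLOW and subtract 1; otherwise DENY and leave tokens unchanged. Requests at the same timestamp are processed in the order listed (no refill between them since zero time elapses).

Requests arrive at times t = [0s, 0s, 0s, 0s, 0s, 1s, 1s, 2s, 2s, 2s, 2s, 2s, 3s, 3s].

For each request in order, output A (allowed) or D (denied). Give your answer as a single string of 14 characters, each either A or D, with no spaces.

Simulating step by step:
  req#1 t=0s: ALLOW
  req#2 t=0s: ALLOW
  req#3 t=0s: ALLOW
  req#4 t=0s: ALLOW
  req#5 t=0s: ALLOW
  req#6 t=1s: ALLOW
  req#7 t=1s: ALLOW
  req#8 t=2s: ALLOW
  req#9 t=2s: ALLOW
  req#10 t=2s: DENY
  req#11 t=2s: DENY
  req#12 t=2s: DENY
  req#13 t=3s: ALLOW
  req#14 t=3s: ALLOW

Answer: AAAAAAAAADDDAA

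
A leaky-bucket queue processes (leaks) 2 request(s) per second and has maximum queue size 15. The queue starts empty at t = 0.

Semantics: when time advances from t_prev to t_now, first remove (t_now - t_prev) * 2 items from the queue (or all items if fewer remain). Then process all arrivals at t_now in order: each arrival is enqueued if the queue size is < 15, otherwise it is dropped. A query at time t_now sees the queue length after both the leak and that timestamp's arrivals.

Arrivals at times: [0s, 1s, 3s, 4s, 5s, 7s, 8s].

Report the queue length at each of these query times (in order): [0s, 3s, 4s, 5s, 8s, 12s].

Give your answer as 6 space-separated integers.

Answer: 1 1 1 1 1 0

Derivation:
Queue lengths at query times:
  query t=0s: backlog = 1
  query t=3s: backlog = 1
  query t=4s: backlog = 1
  query t=5s: backlog = 1
  query t=8s: backlog = 1
  query t=12s: backlog = 0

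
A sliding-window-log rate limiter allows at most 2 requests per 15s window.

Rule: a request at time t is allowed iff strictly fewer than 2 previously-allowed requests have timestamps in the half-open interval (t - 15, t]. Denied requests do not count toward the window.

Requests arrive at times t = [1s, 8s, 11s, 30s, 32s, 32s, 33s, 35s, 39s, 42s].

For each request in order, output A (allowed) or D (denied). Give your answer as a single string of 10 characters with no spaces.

Tracking allowed requests in the window:
  req#1 t=1s: ALLOW
  req#2 t=8s: ALLOW
  req#3 t=11s: DENY
  req#4 t=30s: ALLOW
  req#5 t=32s: ALLOW
  req#6 t=32s: DENY
  req#7 t=33s: DENY
  req#8 t=35s: DENY
  req#9 t=39s: DENY
  req#10 t=42s: DENY

Answer: AADAADDDDD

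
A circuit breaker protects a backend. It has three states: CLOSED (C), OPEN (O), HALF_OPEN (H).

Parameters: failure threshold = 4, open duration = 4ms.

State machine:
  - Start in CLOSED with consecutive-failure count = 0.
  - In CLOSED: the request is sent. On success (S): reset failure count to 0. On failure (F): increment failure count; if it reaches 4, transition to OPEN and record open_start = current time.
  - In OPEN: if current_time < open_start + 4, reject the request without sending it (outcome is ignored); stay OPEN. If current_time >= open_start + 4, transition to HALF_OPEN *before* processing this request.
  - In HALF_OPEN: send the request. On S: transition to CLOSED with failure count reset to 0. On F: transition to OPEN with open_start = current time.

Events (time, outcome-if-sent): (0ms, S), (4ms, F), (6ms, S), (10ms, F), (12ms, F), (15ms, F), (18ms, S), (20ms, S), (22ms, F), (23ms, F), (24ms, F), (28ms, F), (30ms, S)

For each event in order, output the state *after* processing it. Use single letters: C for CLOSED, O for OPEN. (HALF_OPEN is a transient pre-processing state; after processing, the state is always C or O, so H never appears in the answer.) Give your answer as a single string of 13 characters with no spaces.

State after each event:
  event#1 t=0ms outcome=S: state=CLOSED
  event#2 t=4ms outcome=F: state=CLOSED
  event#3 t=6ms outcome=S: state=CLOSED
  event#4 t=10ms outcome=F: state=CLOSED
  event#5 t=12ms outcome=F: state=CLOSED
  event#6 t=15ms outcome=F: state=CLOSED
  event#7 t=18ms outcome=S: state=CLOSED
  event#8 t=20ms outcome=S: state=CLOSED
  event#9 t=22ms outcome=F: state=CLOSED
  event#10 t=23ms outcome=F: state=CLOSED
  event#11 t=24ms outcome=F: state=CLOSED
  event#12 t=28ms outcome=F: state=OPEN
  event#13 t=30ms outcome=S: state=OPEN

Answer: CCCCCCCCCCCOO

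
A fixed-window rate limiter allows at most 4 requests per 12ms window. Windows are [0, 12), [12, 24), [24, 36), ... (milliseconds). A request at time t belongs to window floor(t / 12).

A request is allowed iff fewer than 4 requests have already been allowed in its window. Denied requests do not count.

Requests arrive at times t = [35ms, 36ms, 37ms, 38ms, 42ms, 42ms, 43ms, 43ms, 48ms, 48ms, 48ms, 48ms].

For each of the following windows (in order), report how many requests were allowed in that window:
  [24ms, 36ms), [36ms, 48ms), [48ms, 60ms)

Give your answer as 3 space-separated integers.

Processing requests:
  req#1 t=35ms (window 2): ALLOW
  req#2 t=36ms (window 3): ALLOW
  req#3 t=37ms (window 3): ALLOW
  req#4 t=38ms (window 3): ALLOW
  req#5 t=42ms (window 3): ALLOW
  req#6 t=42ms (window 3): DENY
  req#7 t=43ms (window 3): DENY
  req#8 t=43ms (window 3): DENY
  req#9 t=48ms (window 4): ALLOW
  req#10 t=48ms (window 4): ALLOW
  req#11 t=48ms (window 4): ALLOW
  req#12 t=48ms (window 4): ALLOW

Allowed counts by window: 1 4 4

Answer: 1 4 4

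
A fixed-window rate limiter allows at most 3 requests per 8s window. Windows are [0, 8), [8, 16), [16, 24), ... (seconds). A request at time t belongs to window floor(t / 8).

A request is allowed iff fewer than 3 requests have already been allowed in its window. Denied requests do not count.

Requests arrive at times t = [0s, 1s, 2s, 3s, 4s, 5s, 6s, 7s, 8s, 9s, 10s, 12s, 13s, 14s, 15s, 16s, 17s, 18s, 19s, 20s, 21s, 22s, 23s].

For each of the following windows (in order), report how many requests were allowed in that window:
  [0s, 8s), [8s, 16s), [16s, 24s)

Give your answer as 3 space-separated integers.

Processing requests:
  req#1 t=0s (window 0): ALLOW
  req#2 t=1s (window 0): ALLOW
  req#3 t=2s (window 0): ALLOW
  req#4 t=3s (window 0): DENY
  req#5 t=4s (window 0): DENY
  req#6 t=5s (window 0): DENY
  req#7 t=6s (window 0): DENY
  req#8 t=7s (window 0): DENY
  req#9 t=8s (window 1): ALLOW
  req#10 t=9s (window 1): ALLOW
  req#11 t=10s (window 1): ALLOW
  req#12 t=12s (window 1): DENY
  req#13 t=13s (window 1): DENY
  req#14 t=14s (window 1): DENY
  req#15 t=15s (window 1): DENY
  req#16 t=16s (window 2): ALLOW
  req#17 t=17s (window 2): ALLOW
  req#18 t=18s (window 2): ALLOW
  req#19 t=19s (window 2): DENY
  req#20 t=20s (window 2): DENY
  req#21 t=21s (window 2): DENY
  req#22 t=22s (window 2): DENY
  req#23 t=23s (window 2): DENY

Allowed counts by window: 3 3 3

Answer: 3 3 3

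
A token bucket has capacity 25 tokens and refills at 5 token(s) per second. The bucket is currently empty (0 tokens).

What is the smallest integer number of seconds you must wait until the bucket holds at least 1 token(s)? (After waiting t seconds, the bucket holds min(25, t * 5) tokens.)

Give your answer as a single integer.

Need t * 5 >= 1, so t >= 1/5.
Smallest integer t = ceil(1/5) = 1.

Answer: 1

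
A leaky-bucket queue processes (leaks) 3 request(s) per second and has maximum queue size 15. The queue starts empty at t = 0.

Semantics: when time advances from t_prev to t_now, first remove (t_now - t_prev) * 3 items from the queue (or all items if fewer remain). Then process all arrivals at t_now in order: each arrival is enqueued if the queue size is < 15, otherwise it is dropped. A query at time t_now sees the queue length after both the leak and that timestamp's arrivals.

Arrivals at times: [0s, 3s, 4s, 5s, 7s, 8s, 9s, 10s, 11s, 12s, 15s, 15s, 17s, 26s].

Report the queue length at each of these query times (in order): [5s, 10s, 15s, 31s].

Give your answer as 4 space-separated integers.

Queue lengths at query times:
  query t=5s: backlog = 1
  query t=10s: backlog = 1
  query t=15s: backlog = 2
  query t=31s: backlog = 0

Answer: 1 1 2 0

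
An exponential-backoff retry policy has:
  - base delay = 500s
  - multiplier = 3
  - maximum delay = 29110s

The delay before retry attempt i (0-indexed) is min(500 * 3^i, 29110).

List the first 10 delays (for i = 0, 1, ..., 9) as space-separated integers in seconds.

Answer: 500 1500 4500 13500 29110 29110 29110 29110 29110 29110

Derivation:
Computing each delay:
  i=0: min(500*3^0, 29110) = 500
  i=1: min(500*3^1, 29110) = 1500
  i=2: min(500*3^2, 29110) = 4500
  i=3: min(500*3^3, 29110) = 13500
  i=4: min(500*3^4, 29110) = 29110
  i=5: min(500*3^5, 29110) = 29110
  i=6: min(500*3^6, 29110) = 29110
  i=7: min(500*3^7, 29110) = 29110
  i=8: min(500*3^8, 29110) = 29110
  i=9: min(500*3^9, 29110) = 29110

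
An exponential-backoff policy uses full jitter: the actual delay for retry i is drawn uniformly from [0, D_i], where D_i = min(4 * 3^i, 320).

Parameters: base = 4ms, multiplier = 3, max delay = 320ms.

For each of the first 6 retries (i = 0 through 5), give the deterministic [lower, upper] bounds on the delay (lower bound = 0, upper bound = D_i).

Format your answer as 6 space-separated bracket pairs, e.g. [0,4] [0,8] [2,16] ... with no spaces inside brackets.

Computing bounds per retry:
  i=0: D_i=min(4*3^0,320)=4, bounds=[0,4]
  i=1: D_i=min(4*3^1,320)=12, bounds=[0,12]
  i=2: D_i=min(4*3^2,320)=36, bounds=[0,36]
  i=3: D_i=min(4*3^3,320)=108, bounds=[0,108]
  i=4: D_i=min(4*3^4,320)=320, bounds=[0,320]
  i=5: D_i=min(4*3^5,320)=320, bounds=[0,320]

Answer: [0,4] [0,12] [0,36] [0,108] [0,320] [0,320]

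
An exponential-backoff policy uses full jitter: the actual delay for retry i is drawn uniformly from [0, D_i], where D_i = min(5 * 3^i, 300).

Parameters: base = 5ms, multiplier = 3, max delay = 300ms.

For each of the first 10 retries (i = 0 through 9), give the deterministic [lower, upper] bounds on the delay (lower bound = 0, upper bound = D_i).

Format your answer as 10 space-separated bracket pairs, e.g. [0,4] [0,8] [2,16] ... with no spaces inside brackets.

Answer: [0,5] [0,15] [0,45] [0,135] [0,300] [0,300] [0,300] [0,300] [0,300] [0,300]

Derivation:
Computing bounds per retry:
  i=0: D_i=min(5*3^0,300)=5, bounds=[0,5]
  i=1: D_i=min(5*3^1,300)=15, bounds=[0,15]
  i=2: D_i=min(5*3^2,300)=45, bounds=[0,45]
  i=3: D_i=min(5*3^3,300)=135, bounds=[0,135]
  i=4: D_i=min(5*3^4,300)=300, bounds=[0,300]
  i=5: D_i=min(5*3^5,300)=300, bounds=[0,300]
  i=6: D_i=min(5*3^6,300)=300, bounds=[0,300]
  i=7: D_i=min(5*3^7,300)=300, bounds=[0,300]
  i=8: D_i=min(5*3^8,300)=300, bounds=[0,300]
  i=9: D_i=min(5*3^9,300)=300, bounds=[0,300]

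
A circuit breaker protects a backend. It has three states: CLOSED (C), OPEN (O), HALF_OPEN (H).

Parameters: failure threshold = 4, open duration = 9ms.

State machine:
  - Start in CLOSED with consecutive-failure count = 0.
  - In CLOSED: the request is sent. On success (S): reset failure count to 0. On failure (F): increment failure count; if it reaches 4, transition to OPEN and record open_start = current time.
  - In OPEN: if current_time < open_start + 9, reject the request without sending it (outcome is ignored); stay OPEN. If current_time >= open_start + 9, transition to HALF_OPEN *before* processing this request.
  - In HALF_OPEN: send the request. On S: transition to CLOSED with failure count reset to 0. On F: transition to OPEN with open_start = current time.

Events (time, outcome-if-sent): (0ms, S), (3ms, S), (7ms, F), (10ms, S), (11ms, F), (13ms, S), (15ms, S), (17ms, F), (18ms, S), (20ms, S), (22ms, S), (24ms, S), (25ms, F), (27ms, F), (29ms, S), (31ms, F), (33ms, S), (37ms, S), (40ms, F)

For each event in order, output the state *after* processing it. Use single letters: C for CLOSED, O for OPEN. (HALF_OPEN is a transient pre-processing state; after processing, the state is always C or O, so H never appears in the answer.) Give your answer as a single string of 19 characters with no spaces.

State after each event:
  event#1 t=0ms outcome=S: state=CLOSED
  event#2 t=3ms outcome=S: state=CLOSED
  event#3 t=7ms outcome=F: state=CLOSED
  event#4 t=10ms outcome=S: state=CLOSED
  event#5 t=11ms outcome=F: state=CLOSED
  event#6 t=13ms outcome=S: state=CLOSED
  event#7 t=15ms outcome=S: state=CLOSED
  event#8 t=17ms outcome=F: state=CLOSED
  event#9 t=18ms outcome=S: state=CLOSED
  event#10 t=20ms outcome=S: state=CLOSED
  event#11 t=22ms outcome=S: state=CLOSED
  event#12 t=24ms outcome=S: state=CLOSED
  event#13 t=25ms outcome=F: state=CLOSED
  event#14 t=27ms outcome=F: state=CLOSED
  event#15 t=29ms outcome=S: state=CLOSED
  event#16 t=31ms outcome=F: state=CLOSED
  event#17 t=33ms outcome=S: state=CLOSED
  event#18 t=37ms outcome=S: state=CLOSED
  event#19 t=40ms outcome=F: state=CLOSED

Answer: CCCCCCCCCCCCCCCCCCC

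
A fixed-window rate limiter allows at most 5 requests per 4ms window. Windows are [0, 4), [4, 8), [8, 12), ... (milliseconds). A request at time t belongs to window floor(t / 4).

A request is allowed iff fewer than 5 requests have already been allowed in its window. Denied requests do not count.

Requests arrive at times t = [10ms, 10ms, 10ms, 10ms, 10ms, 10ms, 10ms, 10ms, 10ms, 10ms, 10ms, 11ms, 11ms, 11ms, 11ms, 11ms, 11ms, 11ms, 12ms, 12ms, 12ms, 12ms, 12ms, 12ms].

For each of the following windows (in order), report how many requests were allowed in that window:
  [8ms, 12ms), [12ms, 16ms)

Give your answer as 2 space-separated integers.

Answer: 5 5

Derivation:
Processing requests:
  req#1 t=10ms (window 2): ALLOW
  req#2 t=10ms (window 2): ALLOW
  req#3 t=10ms (window 2): ALLOW
  req#4 t=10ms (window 2): ALLOW
  req#5 t=10ms (window 2): ALLOW
  req#6 t=10ms (window 2): DENY
  req#7 t=10ms (window 2): DENY
  req#8 t=10ms (window 2): DENY
  req#9 t=10ms (window 2): DENY
  req#10 t=10ms (window 2): DENY
  req#11 t=10ms (window 2): DENY
  req#12 t=11ms (window 2): DENY
  req#13 t=11ms (window 2): DENY
  req#14 t=11ms (window 2): DENY
  req#15 t=11ms (window 2): DENY
  req#16 t=11ms (window 2): DENY
  req#17 t=11ms (window 2): DENY
  req#18 t=11ms (window 2): DENY
  req#19 t=12ms (window 3): ALLOW
  req#20 t=12ms (window 3): ALLOW
  req#21 t=12ms (window 3): ALLOW
  req#22 t=12ms (window 3): ALLOW
  req#23 t=12ms (window 3): ALLOW
  req#24 t=12ms (window 3): DENY

Allowed counts by window: 5 5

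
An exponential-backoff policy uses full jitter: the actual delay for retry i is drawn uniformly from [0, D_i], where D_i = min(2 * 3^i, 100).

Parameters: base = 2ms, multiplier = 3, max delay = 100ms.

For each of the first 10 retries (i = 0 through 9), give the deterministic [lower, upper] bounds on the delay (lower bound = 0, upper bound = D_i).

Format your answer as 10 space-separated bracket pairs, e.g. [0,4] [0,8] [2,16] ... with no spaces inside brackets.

Answer: [0,2] [0,6] [0,18] [0,54] [0,100] [0,100] [0,100] [0,100] [0,100] [0,100]

Derivation:
Computing bounds per retry:
  i=0: D_i=min(2*3^0,100)=2, bounds=[0,2]
  i=1: D_i=min(2*3^1,100)=6, bounds=[0,6]
  i=2: D_i=min(2*3^2,100)=18, bounds=[0,18]
  i=3: D_i=min(2*3^3,100)=54, bounds=[0,54]
  i=4: D_i=min(2*3^4,100)=100, bounds=[0,100]
  i=5: D_i=min(2*3^5,100)=100, bounds=[0,100]
  i=6: D_i=min(2*3^6,100)=100, bounds=[0,100]
  i=7: D_i=min(2*3^7,100)=100, bounds=[0,100]
  i=8: D_i=min(2*3^8,100)=100, bounds=[0,100]
  i=9: D_i=min(2*3^9,100)=100, bounds=[0,100]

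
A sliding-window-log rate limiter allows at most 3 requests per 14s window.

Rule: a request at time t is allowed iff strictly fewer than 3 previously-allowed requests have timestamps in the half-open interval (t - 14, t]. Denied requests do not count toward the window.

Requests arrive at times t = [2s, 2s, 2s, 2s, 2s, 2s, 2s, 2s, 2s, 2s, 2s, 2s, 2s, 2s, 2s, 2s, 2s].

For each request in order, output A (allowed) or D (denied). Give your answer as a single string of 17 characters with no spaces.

Tracking allowed requests in the window:
  req#1 t=2s: ALLOW
  req#2 t=2s: ALLOW
  req#3 t=2s: ALLOW
  req#4 t=2s: DENY
  req#5 t=2s: DENY
  req#6 t=2s: DENY
  req#7 t=2s: DENY
  req#8 t=2s: DENY
  req#9 t=2s: DENY
  req#10 t=2s: DENY
  req#11 t=2s: DENY
  req#12 t=2s: DENY
  req#13 t=2s: DENY
  req#14 t=2s: DENY
  req#15 t=2s: DENY
  req#16 t=2s: DENY
  req#17 t=2s: DENY

Answer: AAADDDDDDDDDDDDDD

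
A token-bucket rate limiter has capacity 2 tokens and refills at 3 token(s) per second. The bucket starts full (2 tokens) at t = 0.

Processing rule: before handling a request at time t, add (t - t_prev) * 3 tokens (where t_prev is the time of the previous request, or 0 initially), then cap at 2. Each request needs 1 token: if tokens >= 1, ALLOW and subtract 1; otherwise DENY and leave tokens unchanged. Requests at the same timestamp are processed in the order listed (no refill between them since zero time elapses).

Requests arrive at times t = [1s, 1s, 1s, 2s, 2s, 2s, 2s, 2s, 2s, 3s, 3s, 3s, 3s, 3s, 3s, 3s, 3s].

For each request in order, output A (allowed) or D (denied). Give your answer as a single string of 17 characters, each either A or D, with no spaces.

Answer: AADAADDDDAADDDDDD

Derivation:
Simulating step by step:
  req#1 t=1s: ALLOW
  req#2 t=1s: ALLOW
  req#3 t=1s: DENY
  req#4 t=2s: ALLOW
  req#5 t=2s: ALLOW
  req#6 t=2s: DENY
  req#7 t=2s: DENY
  req#8 t=2s: DENY
  req#9 t=2s: DENY
  req#10 t=3s: ALLOW
  req#11 t=3s: ALLOW
  req#12 t=3s: DENY
  req#13 t=3s: DENY
  req#14 t=3s: DENY
  req#15 t=3s: DENY
  req#16 t=3s: DENY
  req#17 t=3s: DENY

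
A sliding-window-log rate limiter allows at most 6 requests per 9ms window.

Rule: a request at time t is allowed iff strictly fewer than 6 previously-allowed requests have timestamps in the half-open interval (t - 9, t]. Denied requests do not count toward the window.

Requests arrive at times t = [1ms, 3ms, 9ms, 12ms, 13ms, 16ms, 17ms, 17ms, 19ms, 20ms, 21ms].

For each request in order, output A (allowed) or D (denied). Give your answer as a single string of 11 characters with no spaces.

Tracking allowed requests in the window:
  req#1 t=1ms: ALLOW
  req#2 t=3ms: ALLOW
  req#3 t=9ms: ALLOW
  req#4 t=12ms: ALLOW
  req#5 t=13ms: ALLOW
  req#6 t=16ms: ALLOW
  req#7 t=17ms: ALLOW
  req#8 t=17ms: ALLOW
  req#9 t=19ms: ALLOW
  req#10 t=20ms: DENY
  req#11 t=21ms: ALLOW

Answer: AAAAAAAAADA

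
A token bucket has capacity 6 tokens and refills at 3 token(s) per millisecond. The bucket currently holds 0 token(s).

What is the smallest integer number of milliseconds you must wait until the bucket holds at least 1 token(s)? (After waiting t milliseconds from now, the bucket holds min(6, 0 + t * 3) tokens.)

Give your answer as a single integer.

Need 0 + t * 3 >= 1, so t >= 1/3.
Smallest integer t = ceil(1/3) = 1.

Answer: 1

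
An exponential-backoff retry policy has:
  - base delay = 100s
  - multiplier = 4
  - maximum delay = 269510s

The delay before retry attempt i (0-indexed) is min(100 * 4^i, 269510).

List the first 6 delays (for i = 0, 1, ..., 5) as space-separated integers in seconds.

Computing each delay:
  i=0: min(100*4^0, 269510) = 100
  i=1: min(100*4^1, 269510) = 400
  i=2: min(100*4^2, 269510) = 1600
  i=3: min(100*4^3, 269510) = 6400
  i=4: min(100*4^4, 269510) = 25600
  i=5: min(100*4^5, 269510) = 102400

Answer: 100 400 1600 6400 25600 102400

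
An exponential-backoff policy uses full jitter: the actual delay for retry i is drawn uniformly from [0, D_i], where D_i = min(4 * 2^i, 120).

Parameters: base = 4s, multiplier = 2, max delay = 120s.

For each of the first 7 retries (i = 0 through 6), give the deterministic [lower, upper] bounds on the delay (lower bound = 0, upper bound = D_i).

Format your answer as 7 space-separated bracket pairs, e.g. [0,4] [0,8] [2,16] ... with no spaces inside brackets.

Computing bounds per retry:
  i=0: D_i=min(4*2^0,120)=4, bounds=[0,4]
  i=1: D_i=min(4*2^1,120)=8, bounds=[0,8]
  i=2: D_i=min(4*2^2,120)=16, bounds=[0,16]
  i=3: D_i=min(4*2^3,120)=32, bounds=[0,32]
  i=4: D_i=min(4*2^4,120)=64, bounds=[0,64]
  i=5: D_i=min(4*2^5,120)=120, bounds=[0,120]
  i=6: D_i=min(4*2^6,120)=120, bounds=[0,120]

Answer: [0,4] [0,8] [0,16] [0,32] [0,64] [0,120] [0,120]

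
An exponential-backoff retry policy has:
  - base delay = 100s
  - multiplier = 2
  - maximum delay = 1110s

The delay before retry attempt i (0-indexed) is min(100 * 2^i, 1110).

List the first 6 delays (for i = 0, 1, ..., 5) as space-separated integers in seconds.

Answer: 100 200 400 800 1110 1110

Derivation:
Computing each delay:
  i=0: min(100*2^0, 1110) = 100
  i=1: min(100*2^1, 1110) = 200
  i=2: min(100*2^2, 1110) = 400
  i=3: min(100*2^3, 1110) = 800
  i=4: min(100*2^4, 1110) = 1110
  i=5: min(100*2^5, 1110) = 1110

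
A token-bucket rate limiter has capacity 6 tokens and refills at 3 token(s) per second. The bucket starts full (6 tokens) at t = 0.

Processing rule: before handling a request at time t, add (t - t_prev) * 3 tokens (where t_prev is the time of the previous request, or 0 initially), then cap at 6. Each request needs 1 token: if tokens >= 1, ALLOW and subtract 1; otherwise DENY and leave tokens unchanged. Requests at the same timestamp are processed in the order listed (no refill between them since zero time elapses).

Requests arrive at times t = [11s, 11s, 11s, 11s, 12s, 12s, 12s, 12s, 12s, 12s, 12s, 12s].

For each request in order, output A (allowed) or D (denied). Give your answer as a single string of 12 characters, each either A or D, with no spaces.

Answer: AAAAAAAAADDD

Derivation:
Simulating step by step:
  req#1 t=11s: ALLOW
  req#2 t=11s: ALLOW
  req#3 t=11s: ALLOW
  req#4 t=11s: ALLOW
  req#5 t=12s: ALLOW
  req#6 t=12s: ALLOW
  req#7 t=12s: ALLOW
  req#8 t=12s: ALLOW
  req#9 t=12s: ALLOW
  req#10 t=12s: DENY
  req#11 t=12s: DENY
  req#12 t=12s: DENY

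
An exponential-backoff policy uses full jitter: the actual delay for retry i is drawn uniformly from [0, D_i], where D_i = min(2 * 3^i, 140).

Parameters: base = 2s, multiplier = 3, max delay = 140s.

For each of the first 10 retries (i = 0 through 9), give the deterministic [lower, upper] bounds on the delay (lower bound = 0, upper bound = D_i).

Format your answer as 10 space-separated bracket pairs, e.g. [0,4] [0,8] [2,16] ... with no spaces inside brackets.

Computing bounds per retry:
  i=0: D_i=min(2*3^0,140)=2, bounds=[0,2]
  i=1: D_i=min(2*3^1,140)=6, bounds=[0,6]
  i=2: D_i=min(2*3^2,140)=18, bounds=[0,18]
  i=3: D_i=min(2*3^3,140)=54, bounds=[0,54]
  i=4: D_i=min(2*3^4,140)=140, bounds=[0,140]
  i=5: D_i=min(2*3^5,140)=140, bounds=[0,140]
  i=6: D_i=min(2*3^6,140)=140, bounds=[0,140]
  i=7: D_i=min(2*3^7,140)=140, bounds=[0,140]
  i=8: D_i=min(2*3^8,140)=140, bounds=[0,140]
  i=9: D_i=min(2*3^9,140)=140, bounds=[0,140]

Answer: [0,2] [0,6] [0,18] [0,54] [0,140] [0,140] [0,140] [0,140] [0,140] [0,140]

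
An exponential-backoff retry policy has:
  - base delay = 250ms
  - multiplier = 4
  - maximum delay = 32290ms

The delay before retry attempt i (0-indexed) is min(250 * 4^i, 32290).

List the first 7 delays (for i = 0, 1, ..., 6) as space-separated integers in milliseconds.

Computing each delay:
  i=0: min(250*4^0, 32290) = 250
  i=1: min(250*4^1, 32290) = 1000
  i=2: min(250*4^2, 32290) = 4000
  i=3: min(250*4^3, 32290) = 16000
  i=4: min(250*4^4, 32290) = 32290
  i=5: min(250*4^5, 32290) = 32290
  i=6: min(250*4^6, 32290) = 32290

Answer: 250 1000 4000 16000 32290 32290 32290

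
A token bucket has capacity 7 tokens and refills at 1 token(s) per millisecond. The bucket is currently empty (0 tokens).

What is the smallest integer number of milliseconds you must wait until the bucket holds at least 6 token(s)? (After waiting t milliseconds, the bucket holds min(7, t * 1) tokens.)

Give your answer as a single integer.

Answer: 6

Derivation:
Need t * 1 >= 6, so t >= 6/1.
Smallest integer t = ceil(6/1) = 6.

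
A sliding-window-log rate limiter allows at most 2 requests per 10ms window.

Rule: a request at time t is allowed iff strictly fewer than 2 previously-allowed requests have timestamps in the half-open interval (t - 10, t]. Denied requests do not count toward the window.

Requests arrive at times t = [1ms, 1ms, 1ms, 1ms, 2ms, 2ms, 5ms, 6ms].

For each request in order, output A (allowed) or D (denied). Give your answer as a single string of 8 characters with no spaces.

Answer: AADDDDDD

Derivation:
Tracking allowed requests in the window:
  req#1 t=1ms: ALLOW
  req#2 t=1ms: ALLOW
  req#3 t=1ms: DENY
  req#4 t=1ms: DENY
  req#5 t=2ms: DENY
  req#6 t=2ms: DENY
  req#7 t=5ms: DENY
  req#8 t=6ms: DENY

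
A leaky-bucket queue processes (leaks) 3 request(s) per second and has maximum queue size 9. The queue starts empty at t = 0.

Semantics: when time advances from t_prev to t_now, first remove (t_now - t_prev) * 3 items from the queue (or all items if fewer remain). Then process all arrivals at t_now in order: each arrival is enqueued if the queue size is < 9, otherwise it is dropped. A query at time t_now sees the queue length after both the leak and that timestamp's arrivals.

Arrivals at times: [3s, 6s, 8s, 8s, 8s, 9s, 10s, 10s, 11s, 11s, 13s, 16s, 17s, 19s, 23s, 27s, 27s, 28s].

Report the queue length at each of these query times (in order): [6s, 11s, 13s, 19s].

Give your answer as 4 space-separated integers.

Queue lengths at query times:
  query t=6s: backlog = 1
  query t=11s: backlog = 2
  query t=13s: backlog = 1
  query t=19s: backlog = 1

Answer: 1 2 1 1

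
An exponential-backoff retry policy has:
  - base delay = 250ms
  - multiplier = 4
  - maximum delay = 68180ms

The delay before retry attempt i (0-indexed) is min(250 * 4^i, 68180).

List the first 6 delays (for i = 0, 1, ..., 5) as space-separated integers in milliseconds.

Answer: 250 1000 4000 16000 64000 68180

Derivation:
Computing each delay:
  i=0: min(250*4^0, 68180) = 250
  i=1: min(250*4^1, 68180) = 1000
  i=2: min(250*4^2, 68180) = 4000
  i=3: min(250*4^3, 68180) = 16000
  i=4: min(250*4^4, 68180) = 64000
  i=5: min(250*4^5, 68180) = 68180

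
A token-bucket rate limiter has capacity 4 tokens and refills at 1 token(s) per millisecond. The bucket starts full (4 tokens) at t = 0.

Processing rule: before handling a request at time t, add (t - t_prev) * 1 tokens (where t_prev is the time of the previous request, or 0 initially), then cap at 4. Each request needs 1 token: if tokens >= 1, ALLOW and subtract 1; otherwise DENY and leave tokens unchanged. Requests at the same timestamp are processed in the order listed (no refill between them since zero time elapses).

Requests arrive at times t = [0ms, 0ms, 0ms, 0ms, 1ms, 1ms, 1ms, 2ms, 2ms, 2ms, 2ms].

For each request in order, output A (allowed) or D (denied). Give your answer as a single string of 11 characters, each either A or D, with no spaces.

Simulating step by step:
  req#1 t=0ms: ALLOW
  req#2 t=0ms: ALLOW
  req#3 t=0ms: ALLOW
  req#4 t=0ms: ALLOW
  req#5 t=1ms: ALLOW
  req#6 t=1ms: DENY
  req#7 t=1ms: DENY
  req#8 t=2ms: ALLOW
  req#9 t=2ms: DENY
  req#10 t=2ms: DENY
  req#11 t=2ms: DENY

Answer: AAAAADDADDD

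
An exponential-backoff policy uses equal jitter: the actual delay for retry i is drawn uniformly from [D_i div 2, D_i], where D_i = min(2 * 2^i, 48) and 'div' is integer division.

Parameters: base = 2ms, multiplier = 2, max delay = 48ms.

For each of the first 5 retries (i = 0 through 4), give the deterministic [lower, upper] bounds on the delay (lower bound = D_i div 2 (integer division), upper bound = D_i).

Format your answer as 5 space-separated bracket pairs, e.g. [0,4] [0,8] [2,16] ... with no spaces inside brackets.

Answer: [1,2] [2,4] [4,8] [8,16] [16,32]

Derivation:
Computing bounds per retry:
  i=0: D_i=min(2*2^0,48)=2, bounds=[1,2]
  i=1: D_i=min(2*2^1,48)=4, bounds=[2,4]
  i=2: D_i=min(2*2^2,48)=8, bounds=[4,8]
  i=3: D_i=min(2*2^3,48)=16, bounds=[8,16]
  i=4: D_i=min(2*2^4,48)=32, bounds=[16,32]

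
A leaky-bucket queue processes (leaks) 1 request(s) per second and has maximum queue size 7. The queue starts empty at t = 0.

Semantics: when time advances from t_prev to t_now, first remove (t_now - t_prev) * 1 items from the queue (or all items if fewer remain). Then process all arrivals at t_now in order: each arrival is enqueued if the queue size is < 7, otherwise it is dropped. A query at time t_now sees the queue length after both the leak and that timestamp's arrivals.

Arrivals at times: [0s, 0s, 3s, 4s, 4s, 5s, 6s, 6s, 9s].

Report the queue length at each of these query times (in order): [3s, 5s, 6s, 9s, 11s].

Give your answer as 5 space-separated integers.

Queue lengths at query times:
  query t=3s: backlog = 1
  query t=5s: backlog = 2
  query t=6s: backlog = 3
  query t=9s: backlog = 1
  query t=11s: backlog = 0

Answer: 1 2 3 1 0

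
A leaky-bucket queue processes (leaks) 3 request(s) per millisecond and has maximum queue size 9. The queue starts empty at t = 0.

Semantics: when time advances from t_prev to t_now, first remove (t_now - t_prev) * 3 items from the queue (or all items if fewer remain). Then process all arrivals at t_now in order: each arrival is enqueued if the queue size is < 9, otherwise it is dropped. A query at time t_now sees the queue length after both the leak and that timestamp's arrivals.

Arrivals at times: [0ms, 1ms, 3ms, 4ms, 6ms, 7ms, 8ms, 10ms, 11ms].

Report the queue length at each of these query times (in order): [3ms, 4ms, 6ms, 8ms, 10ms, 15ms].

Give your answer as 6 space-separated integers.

Queue lengths at query times:
  query t=3ms: backlog = 1
  query t=4ms: backlog = 1
  query t=6ms: backlog = 1
  query t=8ms: backlog = 1
  query t=10ms: backlog = 1
  query t=15ms: backlog = 0

Answer: 1 1 1 1 1 0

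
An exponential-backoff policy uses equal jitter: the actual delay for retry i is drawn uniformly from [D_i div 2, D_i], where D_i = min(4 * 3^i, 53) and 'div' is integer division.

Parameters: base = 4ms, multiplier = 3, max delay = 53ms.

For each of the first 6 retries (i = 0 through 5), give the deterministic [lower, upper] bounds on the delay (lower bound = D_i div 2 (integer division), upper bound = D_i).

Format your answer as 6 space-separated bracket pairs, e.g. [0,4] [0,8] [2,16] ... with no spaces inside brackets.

Computing bounds per retry:
  i=0: D_i=min(4*3^0,53)=4, bounds=[2,4]
  i=1: D_i=min(4*3^1,53)=12, bounds=[6,12]
  i=2: D_i=min(4*3^2,53)=36, bounds=[18,36]
  i=3: D_i=min(4*3^3,53)=53, bounds=[26,53]
  i=4: D_i=min(4*3^4,53)=53, bounds=[26,53]
  i=5: D_i=min(4*3^5,53)=53, bounds=[26,53]

Answer: [2,4] [6,12] [18,36] [26,53] [26,53] [26,53]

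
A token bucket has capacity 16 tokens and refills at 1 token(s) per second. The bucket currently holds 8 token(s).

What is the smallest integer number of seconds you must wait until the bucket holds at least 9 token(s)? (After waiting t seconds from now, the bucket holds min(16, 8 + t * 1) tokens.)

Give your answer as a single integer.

Answer: 1

Derivation:
Need 8 + t * 1 >= 9, so t >= 1/1.
Smallest integer t = ceil(1/1) = 1.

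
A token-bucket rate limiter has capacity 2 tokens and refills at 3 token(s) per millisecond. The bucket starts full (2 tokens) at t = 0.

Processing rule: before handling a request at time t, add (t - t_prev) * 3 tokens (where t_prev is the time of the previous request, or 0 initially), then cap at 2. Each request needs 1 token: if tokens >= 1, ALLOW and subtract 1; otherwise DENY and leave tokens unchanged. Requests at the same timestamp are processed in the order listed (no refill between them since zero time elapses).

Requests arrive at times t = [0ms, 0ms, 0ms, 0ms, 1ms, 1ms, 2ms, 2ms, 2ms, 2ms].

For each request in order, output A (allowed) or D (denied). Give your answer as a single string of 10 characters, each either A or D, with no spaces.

Answer: AADDAAAADD

Derivation:
Simulating step by step:
  req#1 t=0ms: ALLOW
  req#2 t=0ms: ALLOW
  req#3 t=0ms: DENY
  req#4 t=0ms: DENY
  req#5 t=1ms: ALLOW
  req#6 t=1ms: ALLOW
  req#7 t=2ms: ALLOW
  req#8 t=2ms: ALLOW
  req#9 t=2ms: DENY
  req#10 t=2ms: DENY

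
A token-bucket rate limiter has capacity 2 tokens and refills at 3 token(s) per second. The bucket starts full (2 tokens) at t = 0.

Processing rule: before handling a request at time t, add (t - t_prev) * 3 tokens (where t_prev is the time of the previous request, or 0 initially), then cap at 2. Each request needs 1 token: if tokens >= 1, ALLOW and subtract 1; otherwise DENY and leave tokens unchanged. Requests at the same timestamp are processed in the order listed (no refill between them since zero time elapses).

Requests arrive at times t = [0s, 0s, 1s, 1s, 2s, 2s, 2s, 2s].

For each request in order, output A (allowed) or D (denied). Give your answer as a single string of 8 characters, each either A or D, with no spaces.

Simulating step by step:
  req#1 t=0s: ALLOW
  req#2 t=0s: ALLOW
  req#3 t=1s: ALLOW
  req#4 t=1s: ALLOW
  req#5 t=2s: ALLOW
  req#6 t=2s: ALLOW
  req#7 t=2s: DENY
  req#8 t=2s: DENY

Answer: AAAAAADD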